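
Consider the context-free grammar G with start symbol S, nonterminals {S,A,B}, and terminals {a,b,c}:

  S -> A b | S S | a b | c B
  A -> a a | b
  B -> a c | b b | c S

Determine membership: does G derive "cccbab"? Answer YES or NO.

Convert to CNF:
  S -> A T2 | S S | T0 T2 | T1 B
  A -> T0 T0 | b
  B -> T0 T1 | T1 S | T2 T2
  T0 -> a
  T1 -> c
  T2 -> b

CYK table (by increasing span):
  cell(0,0) c: {T1}  orig:{}
  cell(1,1) c: {T1}  orig:{}
  cell(2,2) c: {T1}  orig:{}
  cell(3,3) b: {A,T2}  orig:{A}
  cell(4,4) a: {T0}  orig:{}
  cell(5,5) b: {A,T2}  orig:{A}
  cell(0,1) cc: ∅
  cell(1,2) cc: ∅
  cell(2,3) cb: ∅
  cell(3,4) ba: ∅
  cell(4,5) ab: {S}
  cell(0,2) ccc: ∅
  cell(1,3) ccb: ∅
  cell(2,4) cba: ∅
  cell(3,5) bab: ∅
  cell(0,3) cccb: ∅
  cell(1,4) ccba: ∅
  cell(2,5) cbab: ∅
  cell(0,4) cccba: ∅
  cell(1,5) ccbab: ∅
  cell(0,5) cccbab: ∅

S ∉ T[0,5] ⇒ NO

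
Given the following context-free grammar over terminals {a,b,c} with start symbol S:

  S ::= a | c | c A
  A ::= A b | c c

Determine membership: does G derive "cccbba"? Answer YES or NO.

Convert to CNF:
  S -> T1 A | a | c
  A -> A T0 | T1 T1
  T0 -> b
  T1 -> c

Fill CYK table bottom-up:
  cell(0,0) c: {S,T1}  orig:{S}
  cell(1,1) c: {S,T1}  orig:{S}
  cell(2,2) c: {S,T1}  orig:{S}
  cell(3,3) b: {T0}  orig:{}
  cell(4,4) b: {T0}  orig:{}
  cell(5,5) a: {S}
  cell(0,1) cc: {A}
  cell(1,2) cc: {A}
  cell(2,3) cb: ∅
  cell(3,4) bb: ∅
  cell(4,5) ba: ∅
  cell(0,2) ccc: {S}
  cell(1,3) ccb: {A}
  cell(2,4) cbb: ∅
  cell(3,5) bba: ∅
  cell(0,3) cccb: {S}
  cell(1,4) ccbb: {A}
  cell(2,5) cbba: ∅
  cell(0,4) cccbb: {S}
  cell(1,5) ccbba: ∅
  cell(0,5) cccbba: ∅

S ∉ T[0,5] ⇒ NO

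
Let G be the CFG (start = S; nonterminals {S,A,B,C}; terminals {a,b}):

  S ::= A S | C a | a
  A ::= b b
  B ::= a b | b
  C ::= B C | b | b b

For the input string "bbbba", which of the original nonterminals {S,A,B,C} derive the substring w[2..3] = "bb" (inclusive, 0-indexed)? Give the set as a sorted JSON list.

Convert to CNF:
  S -> A S | C T1 | a
  A -> T0 T0
  B -> T1 T0 | b
  C -> B C | T0 T0 | b
  T0 -> b
  T1 -> a

CYK table (by increasing span) — only the sub-triangle for w[2..3]:
  T[2,2] 'b' = {B,C,T0}  orig:{B,C}
  T[3,3] 'b' = {B,C,T0}  orig:{B,C}
  T[2,3] 'bb' = {A,C}

Original NTs in T[2,3] deriving "bb": ["A", "C"]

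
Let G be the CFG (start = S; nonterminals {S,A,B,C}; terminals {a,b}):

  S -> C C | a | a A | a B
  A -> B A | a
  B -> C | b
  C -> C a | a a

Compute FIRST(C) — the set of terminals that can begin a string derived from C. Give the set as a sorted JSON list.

Compute FIRST by fixpoint:
round 1:
  A via A→a: +{a}
  B via B→b: +{b}
  C via C→a a: +{a}
  S via S→C C: +{a}
  FIRST[S]={a}  FIRST[A]={a}  FIRST[B]={b}  FIRST[C]={a}
round 2:
  A via A→B A: +{b}
  B via B→C: +{a}
  FIRST[S]={a}  FIRST[A]={a,b}  FIRST[B]={a,b}  FIRST[C]={a}
round 3: done
  FIRST[S]={a}  FIRST[A]={a,b}  FIRST[B]={a,b}  FIRST[C]={a}

FIRST(C) = ["a"]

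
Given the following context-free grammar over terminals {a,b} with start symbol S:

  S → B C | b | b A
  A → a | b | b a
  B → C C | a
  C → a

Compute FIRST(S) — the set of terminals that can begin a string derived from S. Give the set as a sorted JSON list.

FIRST iteration:
pass 1:
  A via A→a: +{a}
  A via A→b: +{b}
  B via B→a: +{a}
  C via C→a: +{a}
  S via S→B C: +{a}
  S via S→b: +{b}
  S: {a,b}  A: {a,b}  B: {a}  C: {a}
pass 2: — fixpoint
  S: {a,b}  A: {a,b}  B: {a}  C: {a}

FIRST(S) = ["a", "b"]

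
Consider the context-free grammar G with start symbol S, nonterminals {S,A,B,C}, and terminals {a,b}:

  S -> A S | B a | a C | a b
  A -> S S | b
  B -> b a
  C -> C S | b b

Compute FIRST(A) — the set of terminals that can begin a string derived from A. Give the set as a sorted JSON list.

Compute FIRST by fixpoint:
iter 1:
  A via A→b: +{b}
  B via B→b a: +{b}
  C via C→b b: +{b}
  S via S→A S: +{b}
  S via S→a C: +{a}
  S: {a,b}  A: {b}  B: {b}  C: {b}
iter 2:
  A via A→S S: +{a}
  S: {a,b}  A: {a,b}  B: {b}  C: {b}
iter 3: done
  S: {a,b}  A: {a,b}  B: {b}  C: {b}

FIRST(A) = ["a", "b"]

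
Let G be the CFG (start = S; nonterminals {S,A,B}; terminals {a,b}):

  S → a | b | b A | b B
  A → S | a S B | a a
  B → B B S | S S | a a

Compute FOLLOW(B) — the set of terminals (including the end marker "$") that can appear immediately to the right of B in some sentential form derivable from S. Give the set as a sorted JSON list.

Compute FIRST by fixpoint:
iter 1:
  A via A→a S B: +{a}
  B via B→a a: +{a}
  S via S→a: +{a}
  S via S→b: +{b}
  FIRST(S)={a,b}  FIRST(A)={a}  FIRST(B)={a}
iter 2:
  A via A→S: +{b}
  B via B→S S: +{b}
  FIRST(S)={a,b}  FIRST(A)={a,b}  FIRST(B)={a,b}
iter 3: — fixpoint
  FIRST(S)={a,b}  FIRST(A)={a,b}  FIRST(B)={a,b}

FOLLOW iteration:
seed FOLLOW(S) with $
iter 1:
  A→a S B: FOLLOW(S) ⊇ FIRST(B) = {a,b}; new: +{a,b}
  B→B B S: FOLLOW(B) ⊇ FIRST(B) = {a,b}; new: +{a,b}
  S→b A: FOLLOW(A) ⊇ FOLLOW(S) ⊇ {$,a,b}; new: +{$,a,b}
  S→b B: FOLLOW(B) ⊇ FOLLOW(S) ⊇ {$,a,b}; new: +{$}
  FOLLOW(S)={$,a,b}  FOLLOW(A)={$,a,b}  FOLLOW(B)={$,a,b}
iter 2: done
  FOLLOW(S)={$,a,b}  FOLLOW(A)={$,a,b}  FOLLOW(B)={$,a,b}

FOLLOW(B) = ["$", "a", "b"]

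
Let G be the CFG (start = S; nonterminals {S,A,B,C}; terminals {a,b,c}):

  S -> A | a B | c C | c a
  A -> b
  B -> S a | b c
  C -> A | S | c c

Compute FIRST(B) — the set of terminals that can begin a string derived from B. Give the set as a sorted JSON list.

Compute FIRST by fixpoint:
[1]
  A via A→b: +{b}
  B via B→b c: +{b}
  C via C→A: +{b}
  C via C→c c: +{c}
  S via S→A: +{b}
  S via S→a B: +{a}
  S via S→c C: +{c}
  FIRST[S]={a,b,c}  FIRST[A]={b}  FIRST[B]={b}  FIRST[C]={b,c}
[2]
  B via B→S a: +{a,c}
  C via C→S: +{a}
  FIRST[S]={a,b,c}  FIRST[A]={b}  FIRST[B]={a,b,c}  FIRST[C]={a,b,c}
[3] (stable)
  FIRST[S]={a,b,c}  FIRST[A]={b}  FIRST[B]={a,b,c}  FIRST[C]={a,b,c}

FIRST(B) = ["a", "b", "c"]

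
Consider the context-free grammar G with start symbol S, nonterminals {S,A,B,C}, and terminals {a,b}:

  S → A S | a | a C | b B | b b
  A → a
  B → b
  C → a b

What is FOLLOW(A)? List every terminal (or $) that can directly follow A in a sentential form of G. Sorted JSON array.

FIRST sets, iterate to fixpoint:
round 1:
  A via A→a: +{a}
  B via B→b: +{b}
  C via C→a b: +{a}
  S via S→A S: +{a}
  S via S→b B: +{b}
  S: {a,b}  A: {a}  B: {b}  C: {a}
round 2: (stable)
  S: {a,b}  A: {a}  B: {b}  C: {a}

Compute FOLLOW by fixpoint:
FOLLOW(S) := {$}
iter 1:
  S→A S: FOLLOW(A) ⊇ FIRST(S) = {a,b}; new: +{a,b}
  S→a C: FOLLOW(C) ⊇ FOLLOW(S) ⊇ {$}; new: +{$}
  S→b B: FOLLOW(B) ⊇ FOLLOW(S) ⊇ {$}; new: +{$}
  FOLLOW[S]={$}  FOLLOW[A]={a,b}  FOLLOW[B]={$}  FOLLOW[C]={$}
iter 2: done
  FOLLOW[S]={$}  FOLLOW[A]={a,b}  FOLLOW[B]={$}  FOLLOW[C]={$}

FOLLOW(A) = ["a", "b"]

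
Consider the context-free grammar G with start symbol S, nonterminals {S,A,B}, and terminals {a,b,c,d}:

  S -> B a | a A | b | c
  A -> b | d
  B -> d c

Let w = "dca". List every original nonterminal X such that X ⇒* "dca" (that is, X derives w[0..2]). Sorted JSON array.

CNF form of G:
  S -> B T2 | T2 A | b | c
  A -> b | d
  B -> T0 T1
  T0 -> d
  T1 -> c
  T2 -> a

CYK table (by increasing span) (cells [i..j] with 0 ≤ i ≤ j ≤ 2 only):
  T[0,0] 'd' = {A,T0}  orig:{A}
  T[1,1] 'c' = {S,T1}  orig:{S}
  T[2,2] 'a' = {T2}  orig:{}
  T[0,1] 'dc' = {B}
  T[1,2] 'ca' = ∅
  T[0,2] 'dca' = {S}

Original NTs in T[0,2] deriving "dca": ["S"]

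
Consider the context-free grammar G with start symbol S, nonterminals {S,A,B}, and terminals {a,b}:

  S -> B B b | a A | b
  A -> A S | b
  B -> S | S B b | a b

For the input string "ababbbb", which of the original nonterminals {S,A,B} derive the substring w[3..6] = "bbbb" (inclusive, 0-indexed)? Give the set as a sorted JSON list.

Convert to CNF:
  S -> B X4 | T1 A | b
  A -> A S | b
  B -> B X2 | S X3 | T1 A | T1 T0 | b
  T0 -> b
  T1 -> a
  X2 -> B T0
  X3 -> B T0
  X4 -> B T0

CYK fill — only the sub-triangle for w[3..6]:
  cell(3,3) b: {A,B,S,T0}  orig:{A,B,S}
  cell(4,4) b: {A,B,S,T0}  orig:{A,B,S}
  cell(5,5) b: {A,B,S,T0}  orig:{A,B,S}
  cell(6,6) b: {A,B,S,T0}  orig:{A,B,S}
  cell(3,4) bb: {A,X2,X3,X4}  orig:{A}
  cell(4,5) bb: {A,X2,X3,X4}  orig:{A}
  cell(5,6) bb: {A,X2,X3,X4}  orig:{A}
  cell(3,5) bbb: {A,B,S}
  cell(4,6) bbb: {A,B,S}
  cell(3,6) bbbb: {A,X2,X3,X4}  orig:{A}

Original NTs in T[3,6] deriving "bbbb": ["A"]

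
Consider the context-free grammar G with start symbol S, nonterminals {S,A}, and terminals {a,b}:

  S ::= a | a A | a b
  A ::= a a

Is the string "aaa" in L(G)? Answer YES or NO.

CNF form of G:
  S -> T0 A | T0 T1 | a
  A -> T0 T0
  T0 -> a
  T1 -> b

CYK fill:
  [0..0]={S,T0}  "a"  orig:{S}
  [1..1]={S,T0}  "a"  orig:{S}
  [2..2]={S,T0}  "a"  orig:{S}
  [0..1]={A}  "aa"
  [1..2]={A}  "aa"
  [0..2]={S}  "aaa"

S ∈ T[0,2] ⇒ YES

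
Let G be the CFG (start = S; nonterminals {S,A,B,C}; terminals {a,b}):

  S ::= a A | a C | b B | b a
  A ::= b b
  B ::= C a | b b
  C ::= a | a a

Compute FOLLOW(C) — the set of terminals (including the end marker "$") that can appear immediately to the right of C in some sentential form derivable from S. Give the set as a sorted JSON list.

FIRST iteration:
round 1:
  A via A→b b: +{b}
  B via B→b b: +{b}
  C via C→a: +{a}
  S via S→a A: +{a}
  S via S→b B: +{b}
  S: {a,b}  A: {b}  B: {b}  C: {a}
round 2:
  B via B→C a: +{a}
  S: {a,b}  A: {b}  B: {a,b}  C: {a}
round 3: (no change)
  S: {a,b}  A: {b}  B: {a,b}  C: {a}

Compute FOLLOW by fixpoint:
FOLLOW(S) := {$}
iter 1:
  B→C a: FOLLOW(C) ⊇ FIRST(a) = {a}; new: +{a}
  S→a A: FOLLOW(A) ⊇ FOLLOW(S) ⊇ {$}; new: +{$}
  S→a C: FOLLOW(C) ⊇ FOLLOW(S) ⊇ {$}; new: +{$}
  S→b B: FOLLOW(B) ⊇ FOLLOW(S) ⊇ {$}; new: +{$}
  FOLLOW[S]={$}  FOLLOW[A]={$}  FOLLOW[B]={$}  FOLLOW[C]={$,a}
iter 2: (stable)
  FOLLOW[S]={$}  FOLLOW[A]={$}  FOLLOW[B]={$}  FOLLOW[C]={$,a}

FOLLOW(C) = ["$", "a"]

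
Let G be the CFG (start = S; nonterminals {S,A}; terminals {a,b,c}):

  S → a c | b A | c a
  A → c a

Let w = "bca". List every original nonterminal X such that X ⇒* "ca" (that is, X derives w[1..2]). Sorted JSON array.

CNF form of G:
  S -> T0 T1 | T1 T0 | T2 A
  A -> T0 T1
  T0 -> c
  T1 -> a
  T2 -> b

CYK fill — only the sub-triangle for w[1..2]:
  [1..1]={T0}  "c"  orig:{}
  [2..2]={T1}  "a"  orig:{}
  [1..2]={A,S}  "ca"

Original NTs in T[1,2] deriving "ca": ["A", "S"]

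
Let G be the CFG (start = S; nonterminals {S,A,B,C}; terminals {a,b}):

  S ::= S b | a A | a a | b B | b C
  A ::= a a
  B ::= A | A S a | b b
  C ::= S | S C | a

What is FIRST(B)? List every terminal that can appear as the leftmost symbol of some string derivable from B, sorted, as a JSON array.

Compute FIRST by fixpoint:
iter 1:
  A via A→a a: +{a}
  B via B→A: +{a}
  B via B→b b: +{b}
  C via C→a: +{a}
  S via S→a A: +{a}
  S via S→b B: +{b}
  FIRST[S]={a,b}  FIRST[A]={a}  FIRST[B]={a,b}  FIRST[C]={a}
iter 2:
  C via C→S: +{b}
  FIRST[S]={a,b}  FIRST[A]={a}  FIRST[B]={a,b}  FIRST[C]={a,b}
iter 3: (stable)
  FIRST[S]={a,b}  FIRST[A]={a}  FIRST[B]={a,b}  FIRST[C]={a,b}

FIRST(B) = ["a", "b"]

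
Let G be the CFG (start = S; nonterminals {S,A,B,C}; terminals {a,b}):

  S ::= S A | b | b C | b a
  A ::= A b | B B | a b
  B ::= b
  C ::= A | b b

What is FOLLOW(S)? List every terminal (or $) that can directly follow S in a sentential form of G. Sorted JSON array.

FIRST iteration:
iter 1:
  A via A→a b: +{a}
  B via B→b: +{b}
  C via C→A: +{a}
  C via C→b b: +{b}
  S via S→b: +{b}
  FIRST[S]={b}  FIRST[A]={a}  FIRST[B]={b}  FIRST[C]={a,b}
iter 2:
  A via A→B B: +{b}
  FIRST[S]={b}  FIRST[A]={a,b}  FIRST[B]={b}  FIRST[C]={a,b}
iter 3: — fixpoint
  FIRST[S]={b}  FIRST[A]={a,b}  FIRST[B]={b}  FIRST[C]={a,b}

Compute FOLLOW by fixpoint:
FOLLOW(S) := {$}
pass 1:
  A→A b: FOLLOW(A) ⊇ FIRST(b) = {b}; new: +{b}
  A→B B: FOLLOW(B) ⊇ FIRST(B) = {b}; new: +{b}
  S→S A: FOLLOW(S) ⊇ FIRST(A) = {a,b}; new: +{a,b}
  S→S A: FOLLOW(A) ⊇ FOLLOW(S) ⊇ {$,a,b}; new: +{$,a}
  S→b C: FOLLOW(C) ⊇ FOLLOW(S) ⊇ {$,a,b}; new: +{$,a,b}
  FOLLOW[S]={$,a,b}  FOLLOW[A]={$,a,b}  FOLLOW[B]={b}  FOLLOW[C]={$,a,b}
pass 2:
  A→B B: FOLLOW(B) ⊇ FOLLOW(A) ⊇ {$,a,b}; new: +{$,a}
  FOLLOW[S]={$,a,b}  FOLLOW[A]={$,a,b}  FOLLOW[B]={$,a,b}  FOLLOW[C]={$,a,b}
pass 3: done
  FOLLOW[S]={$,a,b}  FOLLOW[A]={$,a,b}  FOLLOW[B]={$,a,b}  FOLLOW[C]={$,a,b}

FOLLOW(S) = ["$", "a", "b"]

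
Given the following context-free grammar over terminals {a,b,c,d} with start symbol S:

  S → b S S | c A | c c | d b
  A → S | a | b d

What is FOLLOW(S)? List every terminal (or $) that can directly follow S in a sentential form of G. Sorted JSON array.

FIRST iteration:
iter 1:
  A via A→a: +{a}
  A via A→b d: +{b}
  S via S→b S S: +{b}
  S via S→c A: +{c}
  S via S→d b: +{d}
  FIRST(S)={b,c,d}  FIRST(A)={a,b}
iter 2:
  A via A→S: +{c,d}
  FIRST(S)={b,c,d}  FIRST(A)={a,b,c,d}
iter 3: (stable)
  FIRST(S)={b,c,d}  FIRST(A)={a,b,c,d}

Compute FOLLOW by fixpoint:
seed FOLLOW(S) with $
[1]
  S→b S S: FOLLOW(S) ⊇ FIRST(S) = {b,c,d}; new: +{b,c,d}
  S→c A: FOLLOW(A) ⊇ FOLLOW(S) ⊇ {$,b,c,d}; new: +{$,b,c,d}
  FOLLOW(S)={$,b,c,d}  FOLLOW(A)={$,b,c,d}
[2] (stable)
  FOLLOW(S)={$,b,c,d}  FOLLOW(A)={$,b,c,d}

FOLLOW(S) = ["$", "b", "c", "d"]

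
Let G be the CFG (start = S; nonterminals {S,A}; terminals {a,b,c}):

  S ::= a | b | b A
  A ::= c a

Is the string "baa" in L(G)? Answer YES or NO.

Convert to CNF:
  S -> T2 A | a | b
  A -> T0 T1
  T0 -> c
  T1 -> a
  T2 -> b

CYK fill:
  [0..0]={S,T2}  "b"  orig:{S}
  [1..1]={S,T1}  "a"  orig:{S}
  [2..2]={S,T1}  "a"  orig:{S}
  [0..1]=∅  "ba"
  [1..2]=∅  "aa"
  [0..2]=∅  "baa"

S ∉ T[0,2] ⇒ NO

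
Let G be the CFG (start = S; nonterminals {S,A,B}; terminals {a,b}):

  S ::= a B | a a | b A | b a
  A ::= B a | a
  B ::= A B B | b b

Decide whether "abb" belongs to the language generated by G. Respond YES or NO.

Convert to CNF:
  S -> T0 B | T0 T0 | T1 A | T1 T0
  A -> B T0 | a
  B -> A X2 | T1 T1
  T0 -> a
  T1 -> b
  X2 -> B B

CYK fill:
  T[0,0] 'a' = {A,T0}  orig:{A}
  T[1,1] 'b' = {T1}  orig:{}
  T[2,2] 'b' = {T1}  orig:{}
  T[0,1] 'ab' = ∅
  T[1,2] 'bb' = {B}
  T[0,2] 'abb' = {S}

S ∈ T[0,2] ⇒ YES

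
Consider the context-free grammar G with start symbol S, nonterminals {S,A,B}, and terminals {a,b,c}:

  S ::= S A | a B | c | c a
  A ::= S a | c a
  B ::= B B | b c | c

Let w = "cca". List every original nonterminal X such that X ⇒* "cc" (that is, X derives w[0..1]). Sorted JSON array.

Convert to CNF:
  S -> S A | T0 B | T1 T0 | c
  A -> S T0 | T1 T0
  B -> B B | T2 T1 | c
  T0 -> a
  T1 -> c
  T2 -> b

Fill CYK table bottom-up — only the sub-triangle for w[0..1]:
  [0..0]={B,S,T1}  "c"  orig:{B,S}
  [1..1]={B,S,T1}  "c"  orig:{B,S}
  [0..1]={B}  "cc"

Original NTs in T[0,1] deriving "cc": ["B"]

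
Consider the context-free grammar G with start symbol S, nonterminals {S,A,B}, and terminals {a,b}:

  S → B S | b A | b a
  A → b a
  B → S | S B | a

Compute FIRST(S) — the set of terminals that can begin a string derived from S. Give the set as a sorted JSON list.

FIRST sets, iterate to fixpoint:
round 1:
  A via A→b a: +{b}
  B via B→a: +{a}
  S via S→B S: +{a}
  S via S→b A: +{b}
  FIRST[S]={a,b}  FIRST[A]={b}  FIRST[B]={a}
round 2:
  B via B→S: +{b}
  FIRST[S]={a,b}  FIRST[A]={b}  FIRST[B]={a,b}
round 3: — fixpoint
  FIRST[S]={a,b}  FIRST[A]={b}  FIRST[B]={a,b}

FIRST(S) = ["a", "b"]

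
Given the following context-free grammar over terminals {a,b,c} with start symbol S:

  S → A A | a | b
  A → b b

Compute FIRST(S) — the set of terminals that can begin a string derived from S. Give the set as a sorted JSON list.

FIRST iteration:
round 1:
  A via A→b b: +{b}
  S via S→A A: +{b}
  S via S→a: +{a}
  S: {a,b}  A: {b}
round 2: (stable)
  S: {a,b}  A: {b}

FIRST(S) = ["a", "b"]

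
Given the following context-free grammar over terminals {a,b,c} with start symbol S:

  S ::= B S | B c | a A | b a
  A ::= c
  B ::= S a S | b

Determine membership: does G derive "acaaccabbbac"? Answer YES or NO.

Convert to CNF:
  S -> B S | B T1 | T0 A | T2 T0
  A -> c
  B -> S X3 | b
  T0 -> a
  T1 -> c
  T2 -> b
  X3 -> T0 S

CYK table (by increasing span):
  T[0,0] 'a' = {T0}  orig:{}
  T[1,1] 'c' = {A,T1}  orig:{A}
  T[2,2] 'a' = {T0}  orig:{}
  T[3,3] 'a' = {T0}  orig:{}
  T[4,4] 'c' = {A,T1}  orig:{A}
  T[5,5] 'c' = {A,T1}  orig:{A}
  T[6,6] 'a' = {T0}  orig:{}
  T[7,7] 'b' = {B,T2}  orig:{B}
  T[8,8] 'b' = {B,T2}  orig:{B}
  T[9,9] 'b' = {B,T2}  orig:{B}
  T[10,10] 'a' = {T0}  orig:{}
  T[11,11] 'c' = {A,T1}  orig:{A}
  T[0,1] 'ac' = {S}
  T[1,2] 'ca' = ∅
  T[2,3] 'aa' = ∅
  T[3,4] 'ac' = {S}
  T[4,5] 'cc' = ∅
  T[5,6] 'ca' = ∅
  T[6,7] 'ab' = ∅
  T[7,8] 'bb' = ∅
  T[8,9] 'bb' = ∅
  T[9,10] 'ba' = {S}
  T[10,11] 'ac' = {S}
  T[0,2] 'aca' = ∅
  T[1,3] 'caa' = ∅
  T[2,4] 'aac' = {X3}  orig:{}
  T[3,5] 'acc' = ∅
  T[4,6] 'cca' = ∅
  T[5,7] 'cab' = ∅
  T[6,8] 'abb' = ∅
  T[7,9] 'bbb' = ∅
  T[8,10] 'bba' = {S}
  T[9,11] 'bac' = {S}
  T[0,3] 'acaa' = ∅
  T[1,4] 'caac' = ∅
  T[2,5] 'aacc' = ∅
  T[3,6] 'acca' = ∅
  T[4,7] 'ccab' = ∅
  T[5,8] 'cabb' = ∅
  T[6,9] 'abbb' = ∅
  T[7,10] 'bbba' = {S}
  T[8,11] 'bbac' = {S}
  T[0,4] 'acaac' = {B}
  T[1,5] 'caacc' = ∅
  T[2,6] 'aacca' = ∅
  T[3,7] 'accab' = ∅
  T[4,8] 'ccabb' = ∅
  T[5,9] 'cabbb' = ∅
  T[6,10] 'abbba' = {X3}  orig:{}
  T[7,11] 'bbbac' = {S}
  T[0,5] 'acaacc' = {S}
  T[1,6] 'caacca' = ∅
  T[2,7] 'aaccab' = ∅
  T[3,8] 'accabb' = ∅
  T[4,9] 'ccabbb' = ∅
  T[5,10] 'cabbba' = ∅
  T[6,11] 'abbbac' = {X3}  orig:{}
  T[0,6] 'acaacca' = ∅
  T[1,7] 'caaccab' = ∅
  T[2,8] 'aaccabb' = ∅
  T[3,9] 'accabbb' = ∅
  T[4,10] 'ccabbba' = ∅
  T[5,11] 'cabbbac' = ∅
  T[0,7] 'acaaccab' = ∅
  T[1,8] 'caaccabb' = ∅
  T[2,9] 'aaccabbb' = ∅
  T[3,10] 'accabbba' = ∅
  T[4,11] 'ccabbbac' = ∅
  T[0,8] 'acaaccabb' = ∅
  T[1,9] 'caaccabbb' = ∅
  T[2,10] 'aaccabbba' = ∅
  T[3,11] 'accabbbac' = ∅
  T[0,9] 'acaaccabbb' = ∅
  T[1,10] 'caaccabbba' = ∅
  T[2,11] 'aaccabbbac' = ∅
  T[0,10] 'acaaccabbba' = {B}
  T[1,11] 'caaccabbbac' = ∅
  T[0,11] 'acaaccabbbac' = {B,S}

S ∈ T[0,11] ⇒ YES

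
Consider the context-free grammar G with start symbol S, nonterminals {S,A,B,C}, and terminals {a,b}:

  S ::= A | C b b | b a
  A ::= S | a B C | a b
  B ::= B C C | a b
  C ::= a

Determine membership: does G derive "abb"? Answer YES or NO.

CNF form of G:
  S -> C X5 | T0 T1 | T1 T0 | T1 X6
  A -> C X2 | T0 T1 | T1 T0 | T1 X3
  B -> B X4 | T1 T0
  C -> a
  T0 -> b
  T1 -> a
  X2 -> T0 T0
  X3 -> B C
  X4 -> C C
  X5 -> T0 T0
  X6 -> B C

Fill CYK table bottom-up:
  T[0,0] 'a' = {C,T1}  orig:{C}
  T[1,1] 'b' = {T0}  orig:{}
  T[2,2] 'b' = {T0}  orig:{}
  T[0,1] 'ab' = {A,B,S}
  T[1,2] 'bb' = {X2,X5}  orig:{}
  T[0,2] 'abb' = {A,S}

S ∈ T[0,2] ⇒ YES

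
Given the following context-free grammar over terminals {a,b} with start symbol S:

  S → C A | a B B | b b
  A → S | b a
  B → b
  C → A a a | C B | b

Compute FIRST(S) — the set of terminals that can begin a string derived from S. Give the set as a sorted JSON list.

FIRST sets, iterate to fixpoint:
pass 1:
  A via A→b a: +{b}
  B via B→b: +{b}
  C via C→A a a: +{b}
  S via S→C A: +{b}
  S via S→a B B: +{a}
  S: {a,b}  A: {b}  B: {b}  C: {b}
pass 2:
  A via A→S: +{a}
  C via C→A a a: +{a}
  S: {a,b}  A: {a,b}  B: {b}  C: {a,b}
pass 3: done
  S: {a,b}  A: {a,b}  B: {b}  C: {a,b}

FIRST(S) = ["a", "b"]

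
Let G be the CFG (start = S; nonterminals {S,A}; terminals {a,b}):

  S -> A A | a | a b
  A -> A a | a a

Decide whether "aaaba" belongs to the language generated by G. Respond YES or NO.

Convert to CNF:
  S -> A A | T0 T1 | a
  A -> A T0 | T0 T0
  T0 -> a
  T1 -> b

Fill CYK table bottom-up:
  cell(0,0) a: {S,T0}  orig:{S}
  cell(1,1) a: {S,T0}  orig:{S}
  cell(2,2) a: {S,T0}  orig:{S}
  cell(3,3) b: {T1}  orig:{}
  cell(4,4) a: {S,T0}  orig:{S}
  cell(0,1) aa: {A}
  cell(1,2) aa: {A}
  cell(2,3) ab: {S}
  cell(3,4) ba: ∅
  cell(0,2) aaa: {A}
  cell(1,3) aab: ∅
  cell(2,4) aba: ∅
  cell(0,3) aaab: ∅
  cell(1,4) aaba: ∅
  cell(0,4) aaaba: ∅

S ∉ T[0,4] ⇒ NO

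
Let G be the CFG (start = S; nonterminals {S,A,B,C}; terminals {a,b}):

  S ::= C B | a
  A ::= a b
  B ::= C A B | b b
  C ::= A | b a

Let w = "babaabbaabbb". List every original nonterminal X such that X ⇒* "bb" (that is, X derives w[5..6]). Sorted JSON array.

Convert to CNF:
  S -> C B | a
  A -> T0 T1
  B -> C X2 | T1 T1
  C -> T0 T1 | T1 T0
  T0 -> a
  T1 -> b
  X2 -> A B

CYK fill, restricted to cells inside w[5..6]:
  [5..5]={T1}  "b"  orig:{}
  [6..6]={T1}  "b"  orig:{}
  [5..6]={B}  "bb"

Original NTs in T[5,6] deriving "bb": ["B"]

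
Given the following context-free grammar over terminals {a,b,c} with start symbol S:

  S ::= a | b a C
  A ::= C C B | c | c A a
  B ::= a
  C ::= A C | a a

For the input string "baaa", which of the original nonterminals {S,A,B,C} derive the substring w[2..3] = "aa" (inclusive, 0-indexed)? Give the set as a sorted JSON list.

CNF form of G:
  S -> T2 X5 | a
  A -> C X3 | T0 X4 | c
  B -> a
  C -> A C | T1 T1
  T0 -> c
  T1 -> a
  T2 -> b
  X3 -> C B
  X4 -> A T1
  X5 -> T1 C

CYK fill, restricted to cells inside w[2..3]:
  cell(2,2) a: {B,S,T1}  orig:{B,S}
  cell(3,3) a: {B,S,T1}  orig:{B,S}
  cell(2,3) aa: {C}

Original NTs in T[2,3] deriving "aa": ["C"]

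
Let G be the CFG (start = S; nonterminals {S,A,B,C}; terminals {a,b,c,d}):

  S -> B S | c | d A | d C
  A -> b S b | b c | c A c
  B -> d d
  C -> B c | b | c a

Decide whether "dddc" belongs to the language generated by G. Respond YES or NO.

CNF form of G:
  S -> B S | T2 A | T2 C | c
  A -> T0 T1 | T0 X4 | T1 X5
  B -> T2 T2
  C -> B T1 | T1 T3 | b
  T0 -> b
  T1 -> c
  T2 -> d
  T3 -> a
  X4 -> S T0
  X5 -> A T1

CYK table (by increasing span):
  [0..0]={T2}  "d"  orig:{}
  [1..1]={T2}  "d"  orig:{}
  [2..2]={T2}  "d"  orig:{}
  [3..3]={S,T1}  "c"  orig:{S}
  [0..1]={B}  "dd"
  [1..2]={B}  "dd"
  [2..3]=∅  "dc"
  [0..2]=∅  "ddd"
  [1..3]={C,S}  "ddc"
  [0..3]={S}  "dddc"

S ∈ T[0,3] ⇒ YES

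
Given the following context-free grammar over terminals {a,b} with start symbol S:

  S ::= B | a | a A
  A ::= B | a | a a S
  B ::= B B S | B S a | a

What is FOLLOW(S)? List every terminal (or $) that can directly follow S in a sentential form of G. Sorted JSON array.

FIRST iteration:
pass 1:
  A via A→a: +{a}
  B via B→a: +{a}
  S via S→B: +{a}
  FIRST(S)={a}  FIRST(A)={a}  FIRST(B)={a}
pass 2: (no change)
  FIRST(S)={a}  FIRST(A)={a}  FIRST(B)={a}

Compute FOLLOW by fixpoint:
initialize: $ ∈ FOLLOW(S)
iter 1:
  B→B B S: FOLLOW(B) ⊇ FIRST(B) = {a}; new: +{a}
  B→B B S: FOLLOW(S) ⊇ FOLLOW(B) ⊇ {a}; new: +{a}
  S→B: FOLLOW(B) ⊇ FOLLOW(S) ⊇ {$,a}; new: +{$}
  S→a A: FOLLOW(A) ⊇ FOLLOW(S) ⊇ {$,a}; new: +{$,a}
  FOLLOW(S)={$,a}  FOLLOW(A)={$,a}  FOLLOW(B)={$,a}
iter 2: done
  FOLLOW(S)={$,a}  FOLLOW(A)={$,a}  FOLLOW(B)={$,a}

FOLLOW(S) = ["$", "a"]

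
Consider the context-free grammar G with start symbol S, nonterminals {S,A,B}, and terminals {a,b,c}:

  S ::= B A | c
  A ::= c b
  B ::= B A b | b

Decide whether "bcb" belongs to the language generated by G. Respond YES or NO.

Convert to CNF:
  S -> B A | c
  A -> T0 T1
  B -> B X2 | b
  T0 -> c
  T1 -> b
  X2 -> A T1

CYK fill:
  [0..0]={B,T1}  "b"  orig:{B}
  [1..1]={S,T0}  "c"  orig:{S}
  [2..2]={B,T1}  "b"  orig:{B}
  [0..1]=∅  "bc"
  [1..2]={A}  "cb"
  [0..2]={S}  "bcb"

S ∈ T[0,2] ⇒ YES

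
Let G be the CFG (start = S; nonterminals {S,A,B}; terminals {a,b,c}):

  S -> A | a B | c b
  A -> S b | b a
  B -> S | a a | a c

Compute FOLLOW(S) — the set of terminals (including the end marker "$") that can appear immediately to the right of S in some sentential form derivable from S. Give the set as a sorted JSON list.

FIRST iteration:
round 1:
  A via A→b a: +{b}
  B via B→a a: +{a}
  S via S→A: +{b}
  S via S→a B: +{a}
  S via S→c b: +{c}
  FIRST[S]={a,b,c}  FIRST[A]={b}  FIRST[B]={a}
round 2:
  A via A→S b: +{a,c}
  B via B→S: +{b,c}
  FIRST[S]={a,b,c}  FIRST[A]={a,b,c}  FIRST[B]={a,b,c}
round 3: — fixpoint
  FIRST[S]={a,b,c}  FIRST[A]={a,b,c}  FIRST[B]={a,b,c}

FOLLOW iteration:
seed FOLLOW(S) with $
round 1:
  A→S b: FOLLOW(S) ⊇ FIRST(b) = {b}; new: +{b}
  S→A: FOLLOW(A) ⊇ FOLLOW(S) ⊇ {$,b}; new: +{$,b}
  S→a B: FOLLOW(B) ⊇ FOLLOW(S) ⊇ {$,b}; new: +{$,b}
  FOLLOW(S)={$,b}  FOLLOW(A)={$,b}  FOLLOW(B)={$,b}
round 2: done
  FOLLOW(S)={$,b}  FOLLOW(A)={$,b}  FOLLOW(B)={$,b}

FOLLOW(S) = ["$", "b"]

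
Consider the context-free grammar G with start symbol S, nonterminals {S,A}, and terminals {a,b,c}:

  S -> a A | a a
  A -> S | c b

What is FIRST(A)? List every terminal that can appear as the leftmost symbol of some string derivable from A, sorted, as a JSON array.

FIRST iteration:
iter 1:
  A via A→c b: +{c}
  S via S→a A: +{a}
  FIRST[S]={a}  FIRST[A]={c}
iter 2:
  A via A→S: +{a}
  FIRST[S]={a}  FIRST[A]={a,c}
iter 3: — fixpoint
  FIRST[S]={a}  FIRST[A]={a,c}

FIRST(A) = ["a", "c"]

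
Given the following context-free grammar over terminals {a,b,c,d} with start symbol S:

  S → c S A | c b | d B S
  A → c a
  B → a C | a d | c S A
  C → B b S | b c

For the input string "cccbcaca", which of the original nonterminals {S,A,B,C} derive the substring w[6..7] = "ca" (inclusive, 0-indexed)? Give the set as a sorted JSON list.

CNF form of G:
  S -> T0 T3 | T0 X6 | T2 X7
  A -> T0 T1
  B -> T0 X4 | T1 C | T1 T2
  C -> B X5 | T3 T0
  T0 -> c
  T1 -> a
  T2 -> d
  T3 -> b
  X4 -> S A
  X5 -> T3 S
  X6 -> S A
  X7 -> B S

CYK fill (cells [i..j] with 6 ≤ i ≤ j ≤ 7 only):
  T[6,6] 'c' = {T0}  orig:{}
  T[7,7] 'a' = {T1}  orig:{}
  T[6,7] 'ca' = {A}

Original NTs in T[6,7] deriving "ca": ["A"]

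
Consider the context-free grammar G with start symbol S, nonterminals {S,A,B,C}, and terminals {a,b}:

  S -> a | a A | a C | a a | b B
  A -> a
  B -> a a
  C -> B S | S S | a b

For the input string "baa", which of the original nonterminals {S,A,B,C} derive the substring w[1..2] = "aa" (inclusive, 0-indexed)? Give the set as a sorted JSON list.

Convert to CNF:
  S -> T0 A | T0 C | T0 T0 | T1 B | a
  A -> a
  B -> T0 T0
  C -> B S | S S | T0 T1
  T0 -> a
  T1 -> b

Fill CYK table bottom-up, restricted to cells inside w[1..2]:
  T[1,1] 'a' = {A,S,T0}  orig:{A,S}
  T[2,2] 'a' = {A,S,T0}  orig:{A,S}
  T[1,2] 'aa' = {B,C,S}

Original NTs in T[1,2] deriving "aa": ["B", "C", "S"]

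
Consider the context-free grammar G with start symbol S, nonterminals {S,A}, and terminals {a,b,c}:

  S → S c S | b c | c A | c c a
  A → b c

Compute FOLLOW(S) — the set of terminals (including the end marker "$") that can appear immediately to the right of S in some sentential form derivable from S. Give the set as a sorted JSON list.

Compute FIRST by fixpoint:
round 1:
  A via A→b c: +{b}
  S via S→b c: +{b}
  S via S→c A: +{c}
  FIRST[S]={b,c}  FIRST[A]={b}
round 2: (stable)
  FIRST[S]={b,c}  FIRST[A]={b}

Compute FOLLOW by fixpoint:
seed FOLLOW(S) with $
iter 1:
  S→S c S: FOLLOW(S) ⊇ FIRST(c) = {c}; new: +{c}
  S→c A: FOLLOW(A) ⊇ FOLLOW(S) ⊇ {$,c}; new: +{$,c}
  FOLLOW(S)={$,c}  FOLLOW(A)={$,c}
iter 2: — fixpoint
  FOLLOW(S)={$,c}  FOLLOW(A)={$,c}

FOLLOW(S) = ["$", "c"]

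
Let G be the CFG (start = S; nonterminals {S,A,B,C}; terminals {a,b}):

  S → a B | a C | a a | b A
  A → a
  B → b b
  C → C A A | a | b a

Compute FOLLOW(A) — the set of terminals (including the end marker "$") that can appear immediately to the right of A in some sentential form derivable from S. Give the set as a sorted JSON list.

Compute FIRST by fixpoint:
[1]
  A via A→a: +{a}
  B via B→b b: +{b}
  C via C→a: +{a}
  C via C→b a: +{b}
  S via S→a B: +{a}
  S via S→b A: +{b}
  S: {a,b}  A: {a}  B: {b}  C: {a,b}
[2] — fixpoint
  S: {a,b}  A: {a}  B: {b}  C: {a,b}

FOLLOW sets:
FOLLOW(S) := {$}
[1]
  C→C A A: FOLLOW(C) ⊇ FIRST(A) = {a}; new: +{a}
  C→C A A: FOLLOW(A) ⊇ FIRST(A) = {a}; new: +{a}
  S→a B: FOLLOW(B) ⊇ FOLLOW(S) ⊇ {$}; new: +{$}
  S→a C: FOLLOW(C) ⊇ FOLLOW(S) ⊇ {$}; new: +{$}
  S→b A: FOLLOW(A) ⊇ FOLLOW(S) ⊇ {$}; new: +{$}
  FOLLOW(S)={$}  FOLLOW(A)={$,a}  FOLLOW(B)={$}  FOLLOW(C)={$,a}
[2] (stable)
  FOLLOW(S)={$}  FOLLOW(A)={$,a}  FOLLOW(B)={$}  FOLLOW(C)={$,a}

FOLLOW(A) = ["$", "a"]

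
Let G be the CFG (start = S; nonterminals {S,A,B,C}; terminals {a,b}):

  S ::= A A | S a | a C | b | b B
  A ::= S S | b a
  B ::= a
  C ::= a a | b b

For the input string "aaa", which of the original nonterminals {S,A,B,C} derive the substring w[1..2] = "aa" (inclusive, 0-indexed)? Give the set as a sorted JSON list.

CNF form of G:
  S -> A A | S T1 | T0 B | T1 C | b
  A -> S S | T0 T1
  B -> a
  C -> T0 T0 | T1 T1
  T0 -> b
  T1 -> a

Fill CYK table bottom-up — only the sub-triangle for w[1..2]:
  T[1,1] 'a' = {B,T1}  orig:{B}
  T[2,2] 'a' = {B,T1}  orig:{B}
  T[1,2] 'aa' = {C}

Original NTs in T[1,2] deriving "aa": ["C"]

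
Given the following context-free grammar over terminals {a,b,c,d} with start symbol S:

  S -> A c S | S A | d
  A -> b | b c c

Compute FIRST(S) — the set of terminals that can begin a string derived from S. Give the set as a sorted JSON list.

FIRST sets, iterate to fixpoint:
round 1:
  A via A→b: +{b}
  S via S→A c S: +{b}
  S via S→d: +{d}
  FIRST(S)={b,d}  FIRST(A)={b}
round 2: — fixpoint
  FIRST(S)={b,d}  FIRST(A)={b}

FIRST(S) = ["b", "d"]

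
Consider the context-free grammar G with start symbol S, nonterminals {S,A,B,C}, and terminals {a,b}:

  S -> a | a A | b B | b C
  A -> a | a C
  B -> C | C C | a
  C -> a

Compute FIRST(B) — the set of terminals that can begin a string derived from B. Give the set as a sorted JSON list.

Compute FIRST by fixpoint:
round 1:
  A via A→a: +{a}
  B via B→a: +{a}
  C via C→a: +{a}
  S via S→a: +{a}
  S via S→b B: +{b}
  S: {a,b}  A: {a}  B: {a}  C: {a}
round 2: done
  S: {a,b}  A: {a}  B: {a}  C: {a}

FIRST(B) = ["a"]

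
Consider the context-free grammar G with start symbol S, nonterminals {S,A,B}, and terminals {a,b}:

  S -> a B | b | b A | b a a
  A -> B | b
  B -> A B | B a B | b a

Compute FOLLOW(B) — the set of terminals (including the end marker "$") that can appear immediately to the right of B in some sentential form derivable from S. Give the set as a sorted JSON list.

FIRST sets, iterate to fixpoint:
pass 1:
  A via A→b: +{b}
  B via B→A B: +{b}
  S via S→a B: +{a}
  S via S→b: +{b}
  FIRST(S)={a,b}  FIRST(A)={b}  FIRST(B)={b}
pass 2: (stable)
  FIRST(S)={a,b}  FIRST(A)={b}  FIRST(B)={b}

FOLLOW sets:
initialize: $ ∈ FOLLOW(S)
pass 1:
  B→A B: FOLLOW(A) ⊇ FIRST(B) = {b}; new: +{b}
  B→B a B: FOLLOW(B) ⊇ FIRST(a) = {a}; new: +{a}
  S→a B: FOLLOW(B) ⊇ FOLLOW(S) ⊇ {$}; new: +{$}
  S→b A: FOLLOW(A) ⊇ FOLLOW(S) ⊇ {$}; new: +{$}
  FOLLOW[S]={$}  FOLLOW[A]={$,b}  FOLLOW[B]={$,a}
pass 2:
  A→B: FOLLOW(B) ⊇ FOLLOW(A) ⊇ {$,b}; new: +{b}
  FOLLOW[S]={$}  FOLLOW[A]={$,b}  FOLLOW[B]={$,a,b}
pass 3: (no change)
  FOLLOW[S]={$}  FOLLOW[A]={$,b}  FOLLOW[B]={$,a,b}

FOLLOW(B) = ["$", "a", "b"]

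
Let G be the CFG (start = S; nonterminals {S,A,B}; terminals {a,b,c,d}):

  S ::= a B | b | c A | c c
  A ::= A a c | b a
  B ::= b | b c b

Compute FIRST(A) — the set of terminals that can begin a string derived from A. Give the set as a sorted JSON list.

Compute FIRST by fixpoint:
pass 1:
  A via A→b a: +{b}
  B via B→b: +{b}
  S via S→a B: +{a}
  S via S→b: +{b}
  S via S→c A: +{c}
  FIRST[S]={a,b,c}  FIRST[A]={b}  FIRST[B]={b}
pass 2: done
  FIRST[S]={a,b,c}  FIRST[A]={b}  FIRST[B]={b}

FIRST(A) = ["b"]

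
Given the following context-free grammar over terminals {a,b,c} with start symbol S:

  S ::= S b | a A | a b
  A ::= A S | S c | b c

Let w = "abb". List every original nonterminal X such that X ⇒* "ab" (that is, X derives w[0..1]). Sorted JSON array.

Convert to CNF:
  S -> S T1 | T2 A | T2 T1
  A -> A S | S T0 | T1 T0
  T0 -> c
  T1 -> b
  T2 -> a

Fill CYK table bottom-up, restricted to cells inside w[0..1]:
  T[0,0] 'a' = {T2}  orig:{}
  T[1,1] 'b' = {T1}  orig:{}
  T[0,1] 'ab' = {S}

Original NTs in T[0,1] deriving "ab": ["S"]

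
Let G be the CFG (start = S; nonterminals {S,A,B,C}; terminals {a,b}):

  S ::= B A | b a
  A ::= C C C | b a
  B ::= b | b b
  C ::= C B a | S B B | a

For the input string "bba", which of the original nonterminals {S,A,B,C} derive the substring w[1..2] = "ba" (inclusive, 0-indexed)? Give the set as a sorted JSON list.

CNF form of G:
  S -> B A | T0 T1
  A -> C X2 | T0 T1
  B -> T0 T0 | b
  C -> C X3 | S X4 | a
  T0 -> b
  T1 -> a
  X2 -> C C
  X3 -> B T1
  X4 -> B B

CYK fill, restricted to cells inside w[1..2]:
  cell(1,1) b: {B,T0}  orig:{B}
  cell(2,2) a: {C,T1}  orig:{C}
  cell(1,2) ba: {A,S,X3}  orig:{A,S}

Original NTs in T[1,2] deriving "ba": ["A", "S"]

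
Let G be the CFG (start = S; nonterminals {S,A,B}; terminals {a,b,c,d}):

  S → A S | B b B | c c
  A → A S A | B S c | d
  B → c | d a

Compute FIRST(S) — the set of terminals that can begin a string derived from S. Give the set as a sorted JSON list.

Compute FIRST by fixpoint:
round 1:
  A via A→d: +{d}
  B via B→c: +{c}
  B via B→d a: +{d}
  S via S→A S: +{d}
  S via S→B b B: +{c}
  S: {c,d}  A: {d}  B: {c,d}
round 2:
  A via A→B S c: +{c}
  S: {c,d}  A: {c,d}  B: {c,d}
round 3: (stable)
  S: {c,d}  A: {c,d}  B: {c,d}

FIRST(S) = ["c", "d"]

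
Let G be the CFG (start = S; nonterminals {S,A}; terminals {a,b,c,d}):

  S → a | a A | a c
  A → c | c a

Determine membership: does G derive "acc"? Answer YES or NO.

CNF form of G:
  S -> T1 A | T1 T0 | a
  A -> T0 T1 | c
  T0 -> c
  T1 -> a

CYK fill:
  [0..0]={S,T1}  "a"  orig:{S}
  [1..1]={A,T0}  "c"  orig:{A}
  [2..2]={A,T0}  "c"  orig:{A}
  [0..1]={S}  "ac"
  [1..2]=∅  "cc"
  [0..2]=∅  "acc"

S ∉ T[0,2] ⇒ NO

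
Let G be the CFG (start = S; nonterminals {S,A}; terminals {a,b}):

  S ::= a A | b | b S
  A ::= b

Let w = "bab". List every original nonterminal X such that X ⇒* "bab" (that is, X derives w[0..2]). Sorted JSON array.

CNF form of G:
  S -> T0 A | T1 S | b
  A -> b
  T0 -> a
  T1 -> b

CYK table (by increasing span), restricted to cells inside w[0..2]:
  T[0,0] 'b' = {A,S,T1}  orig:{A,S}
  T[1,1] 'a' = {T0}  orig:{}
  T[2,2] 'b' = {A,S,T1}  orig:{A,S}
  T[0,1] 'ba' = ∅
  T[1,2] 'ab' = {S}
  T[0,2] 'bab' = {S}

Original NTs in T[0,2] deriving "bab": ["S"]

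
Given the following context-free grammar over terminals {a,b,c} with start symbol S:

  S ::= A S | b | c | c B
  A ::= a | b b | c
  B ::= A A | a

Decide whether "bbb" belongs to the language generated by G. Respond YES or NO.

Convert to CNF:
  S -> A S | T1 B | b | c
  A -> T0 T0 | a | c
  B -> A A | a
  T0 -> b
  T1 -> c

Fill CYK table bottom-up:
  cell(0,0) b: {S,T0}  orig:{S}
  cell(1,1) b: {S,T0}  orig:{S}
  cell(2,2) b: {S,T0}  orig:{S}
  cell(0,1) bb: {A}
  cell(1,2) bb: {A}
  cell(0,2) bbb: {S}

S ∈ T[0,2] ⇒ YES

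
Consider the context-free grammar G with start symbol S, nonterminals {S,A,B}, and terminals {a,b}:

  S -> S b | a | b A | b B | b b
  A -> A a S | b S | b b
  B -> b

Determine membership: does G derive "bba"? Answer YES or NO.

Convert to CNF:
  S -> S T1 | T1 A | T1 B | T1 T1 | a
  A -> A X2 | T1 S | T1 T1
  B -> b
  T0 -> a
  T1 -> b
  X2 -> T0 S

Fill CYK table bottom-up:
  [0..0]={B,T1}  "b"  orig:{B}
  [1..1]={B,T1}  "b"  orig:{B}
  [2..2]={S,T0}  "a"  orig:{S}
  [0..1]={A,S}  "bb"
  [1..2]={A}  "ba"
  [0..2]={S}  "bba"

S ∈ T[0,2] ⇒ YES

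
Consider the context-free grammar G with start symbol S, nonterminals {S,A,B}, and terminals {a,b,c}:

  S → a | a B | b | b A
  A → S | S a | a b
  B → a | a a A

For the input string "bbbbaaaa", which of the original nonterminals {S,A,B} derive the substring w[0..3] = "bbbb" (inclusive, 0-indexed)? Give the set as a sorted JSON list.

CNF form of G:
  S -> T0 B | T1 A | a | b
  A -> S T0 | T0 B | T0 T1 | T1 A | a | b
  B -> T0 X2 | a
  T0 -> a
  T1 -> b
  X2 -> T0 A

Fill CYK table bottom-up — only the sub-triangle for w[0..3]:
  cell(0,0) b: {A,S,T1}  orig:{A,S}
  cell(1,1) b: {A,S,T1}  orig:{A,S}
  cell(2,2) b: {A,S,T1}  orig:{A,S}
  cell(3,3) b: {A,S,T1}  orig:{A,S}
  cell(0,1) bb: {A,S}
  cell(1,2) bb: {A,S}
  cell(2,3) bb: {A,S}
  cell(0,2) bbb: {A,S}
  cell(1,3) bbb: {A,S}
  cell(0,3) bbbb: {A,S}

Original NTs in T[0,3] deriving "bbbb": ["A", "S"]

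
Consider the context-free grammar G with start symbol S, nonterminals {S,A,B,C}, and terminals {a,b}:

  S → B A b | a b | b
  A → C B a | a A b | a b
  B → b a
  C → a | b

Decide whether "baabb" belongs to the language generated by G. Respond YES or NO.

Convert to CNF:
  S -> B X4 | T0 T1 | b
  A -> C X2 | T0 T1 | T0 X3
  B -> T1 T0
  C -> a | b
  T0 -> a
  T1 -> b
  X2 -> B T0
  X3 -> A T1
  X4 -> A T1

CYK fill:
  cell(0,0) b: {C,S,T1}  orig:{C,S}
  cell(1,1) a: {C,T0}  orig:{C}
  cell(2,2) a: {C,T0}  orig:{C}
  cell(3,3) b: {C,S,T1}  orig:{C,S}
  cell(4,4) b: {C,S,T1}  orig:{C,S}
  cell(0,1) ba: {B}
  cell(1,2) aa: ∅
  cell(2,3) ab: {A,S}
  cell(3,4) bb: ∅
  cell(0,2) baa: {X2}  orig:{}
  cell(1,3) aab: ∅
  cell(2,4) abb: {X3,X4}  orig:{}
  cell(0,3) baab: ∅
  cell(1,4) aabb: {A}
  cell(0,4) baabb: {S}

S ∈ T[0,4] ⇒ YES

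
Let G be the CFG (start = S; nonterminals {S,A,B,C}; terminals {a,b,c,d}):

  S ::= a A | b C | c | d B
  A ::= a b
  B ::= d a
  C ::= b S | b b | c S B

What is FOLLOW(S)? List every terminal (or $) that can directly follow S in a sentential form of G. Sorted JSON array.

Compute FIRST by fixpoint:
round 1:
  A via A→a b: +{a}
  B via B→d a: +{d}
  C via C→b S: +{b}
  C via C→c S B: +{c}
  S via S→a A: +{a}
  S via S→b C: +{b}
  S via S→c: +{c}
  S via S→d B: +{d}
  FIRST(S)={a,b,c,d}  FIRST(A)={a}  FIRST(B)={d}  FIRST(C)={b,c}
round 2: done
  FIRST(S)={a,b,c,d}  FIRST(A)={a}  FIRST(B)={d}  FIRST(C)={b,c}

FOLLOW sets:
initialize: $ ∈ FOLLOW(S)
pass 1:
  C→c S B: FOLLOW(S) ⊇ FIRST(B) = {d}; new: +{d}
  S→a A: FOLLOW(A) ⊇ FOLLOW(S) ⊇ {$,d}; new: +{$,d}
  S→b C: FOLLOW(C) ⊇ FOLLOW(S) ⊇ {$,d}; new: +{$,d}
  S→d B: FOLLOW(B) ⊇ FOLLOW(S) ⊇ {$,d}; new: +{$,d}
  S: {$,d}  A: {$,d}  B: {$,d}  C: {$,d}
pass 2: (stable)
  S: {$,d}  A: {$,d}  B: {$,d}  C: {$,d}

FOLLOW(S) = ["$", "d"]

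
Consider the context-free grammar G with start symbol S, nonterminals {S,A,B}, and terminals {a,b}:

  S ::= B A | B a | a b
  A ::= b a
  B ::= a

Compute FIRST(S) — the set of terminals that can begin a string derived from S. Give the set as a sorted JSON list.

FIRST iteration:
iter 1:
  A via A→b a: +{b}
  B via B→a: +{a}
  S via S→B A: +{a}
  S: {a}  A: {b}  B: {a}
iter 2: (no change)
  S: {a}  A: {b}  B: {a}

FIRST(S) = ["a"]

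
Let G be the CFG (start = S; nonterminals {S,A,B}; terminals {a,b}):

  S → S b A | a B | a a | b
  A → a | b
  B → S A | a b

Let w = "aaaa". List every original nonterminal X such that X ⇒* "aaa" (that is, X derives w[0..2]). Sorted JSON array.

Convert to CNF:
  S -> S X2 | T0 B | T0 T0 | b
  A -> a | b
  B -> S A | T0 T1
  T0 -> a
  T1 -> b
  X2 -> T1 A

CYK fill, restricted to cells inside w[0..2]:
  T[0,0] 'a' = {A,T0}  orig:{A}
  T[1,1] 'a' = {A,T0}  orig:{A}
  T[2,2] 'a' = {A,T0}  orig:{A}
  T[0,1] 'aa' = {S}
  T[1,2] 'aa' = {S}
  T[0,2] 'aaa' = {B}

Original NTs in T[0,2] deriving "aaa": ["B"]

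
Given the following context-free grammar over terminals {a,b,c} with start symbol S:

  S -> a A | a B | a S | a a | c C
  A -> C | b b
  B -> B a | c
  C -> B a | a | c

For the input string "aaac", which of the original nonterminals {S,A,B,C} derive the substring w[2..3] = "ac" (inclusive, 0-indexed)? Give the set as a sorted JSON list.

Convert to CNF:
  S -> T0 A | T0 B | T0 S | T0 T0 | T2 C
  A -> B T0 | T1 T1 | a | c
  B -> B T0 | c
  C -> B T0 | a | c
  T0 -> a
  T1 -> b
  T2 -> c

Fill CYK table bottom-up — only the sub-triangle for w[2..3]:
  T[2,2] 'a' = {A,C,T0}  orig:{A,C}
  T[3,3] 'c' = {A,B,C,T2}  orig:{A,B,C}
  T[2,3] 'ac' = {S}

Original NTs in T[2,3] deriving "ac": ["S"]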